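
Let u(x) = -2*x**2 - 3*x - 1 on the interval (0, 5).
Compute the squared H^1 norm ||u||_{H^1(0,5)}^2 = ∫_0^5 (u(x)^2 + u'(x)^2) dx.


||u||_{H^1}^2 = 18025/3

The H^1 norm (squared) on an interval (0, L) is
  ||u||_{H^1}^2 = ∫_0^L u(x)^2 dx + ∫_0^L u'(x)^2 dx.
Compute u'(x) = -4*x - 3.
Then u(x)^2 = 4*x**4 + 12*x**3 + 13*x**2 + 6*x + 1 and u'(x)^2 = 16*x**2 + 24*x + 9.
Integrate each monomial from 0 to 5 using ∫_0^5 c·x^n dx = c·5^(n+1)/(n+1):
  ∫_0^5 u(x)^2 dx = ∫_0^5 (4*x^4 + 12*x^3 + 13*x^2 + 6*x + 1) dx. Term by term:
    ∫_0^5 4*x^4 dx = 2500;  ∫_0^5 12*x^3 dx = 1875;  ∫_0^5 13*x^2 dx = 1625/3;
    ∫_0^5 6*x dx = 75;  ∫_0^5 1 dx = 5.
  Sum: 2500 + 1875 + 1625/3 + 75 + 5 = 14990/3.
  ∫_0^5 u'(x)^2 dx = ∫_0^5 (16*x^2 + 24*x + 9) dx. Term by term:
    ∫_0^5 16*x^2 dx = 2000/3;  ∫_0^5 24*x dx = 300;  ∫_0^5 9 dx = 45.
  Sum: 2000/3 + 300 + 45 = 3035/3.
Adding: ||u||_{H^1}^2 = 14990/3 + 3035/3 = 18025/3.


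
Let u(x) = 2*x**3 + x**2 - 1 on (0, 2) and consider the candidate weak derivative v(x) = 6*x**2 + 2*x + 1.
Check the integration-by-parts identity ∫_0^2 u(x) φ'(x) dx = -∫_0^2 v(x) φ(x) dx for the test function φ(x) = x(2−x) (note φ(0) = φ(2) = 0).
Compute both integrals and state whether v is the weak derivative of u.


LHS = -184/15, RHS = -68/5. No, v is not the weak derivative of u.

u(x) = 2*x**3 + x**2 - 1, classical derivative u'(x) = 6*x**2 + 2*x.
φ(x) = x(2−x), so φ'(x) = 2 - 2*x.
Note φ(0) = φ(2) = 0, so the boundary term u·φ vanishes.
LHS = ∫_0^2 u(x) φ'(x) dx = ∫_0^2 (-4*x^4 + 2*x^3 + 2*x^2 + 2*x - 2) dx. Term by term:
  ∫_0^2 -4*x^4 dx = -128/5;  ∫_0^2 2*x^3 dx = 8;  ∫_0^2 2*x^2 dx = 16/3;
  ∫_0^2 2*x dx = 4;  ∫_0^2 -2 dx = -4.
Sum: -128/5 + 8 + 16/3 + 4 − 4 = -184/15.
So LHS = -184/15.
∫_0^2 v(x) φ(x) dx = ∫_0^2 (-6*x^4 + 10*x^3 + 3*x^2 + 2*x) dx. Term by term:
  ∫_0^2 -6*x^4 dx = -192/5;  ∫_0^2 10*x^3 dx = 40;  ∫_0^2 3*x^2 dx = 8;
  ∫_0^2 2*x dx = 4.
Sum: -192/5 + 40 + 8 + 4 = 68/5.
So RHS = -∫_0^2 v(x) φ(x) dx = -68/5.
LHS − RHS = 4/3 ≠ 0, so the identity fails.
(For a valid weak derivative the identity must hold for EVERY test function, in particular this one. The failure shows v is NOT the weak derivative of u.)
Correct weak derivative would be u'(x) = 6*x**2 + 2*x.


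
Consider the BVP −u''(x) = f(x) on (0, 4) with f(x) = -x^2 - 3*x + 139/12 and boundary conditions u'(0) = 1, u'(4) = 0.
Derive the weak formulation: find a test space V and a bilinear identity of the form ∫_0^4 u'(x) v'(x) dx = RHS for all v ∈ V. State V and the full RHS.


V = H^1(0, 4) (v unrestricted at boundary; u is determined up to an additive constant); weak form: ∫_0^4 u'v' dx = ∫_0^4 (-x^2 - 3*x + 139/12) v dx − v(0) for all v ∈ V.

Multiply both sides by a test function v and integrate from 0 to 4:
  ∫_0^4 −u''(x) v(x) dx = ∫_0^4 f(x) v(x) dx.
Integrate the LHS by parts once:
  ∫_0^4 −u'' v dx = −[u'(x) v(x)]_0^4 + ∫_0^4 u'(x) v'(x) dx.
Thus ∫_0^4 u'(x) v'(x) dx = ∫_0^4 f(x) v(x) dx + [u'(x) v(x)]_0^4.
Choose V so that boundary terms are either known or forced to vanish.
u has inhomogeneous Neumann u'(0) = 1, u'(4) = 0. [u' v]_0^4 = (0)·v(4) − (1)·v(0) = − v(0). Take V = H^1(0, 4); boundary term becomes part of RHS.
Weak formulation: find u (satisfying any essential BC) such that ∫_0^4 u'(x) v'(x) dx = ∫_0^4 f v dx − v(0) for all v ∈ V (Neumann data are natural BCs: they enter the RHS as boundary terms).
Substituting f(x) = -x^2 - 3*x + 139/12, the right-hand side is ∫_0^4 (-x^2 - 3*x + 139/12) v dx − v(0).
Compatibility check (pure Neumann): taking v ≡ 1 ∈ V gives 0 = ∫_0^4 f dx + (0) − (1), i.e. ∫_0^4 f dx must equal u'(0) − u'(4) = 1. Indeed ∫_0^4 (-x^2 - 3*x + 139/12) dx = 1, so the data are compatible. The solution is then unique only up to an additive constant (fix it e.g. by requiring ∫_0^4 u dx = 0).


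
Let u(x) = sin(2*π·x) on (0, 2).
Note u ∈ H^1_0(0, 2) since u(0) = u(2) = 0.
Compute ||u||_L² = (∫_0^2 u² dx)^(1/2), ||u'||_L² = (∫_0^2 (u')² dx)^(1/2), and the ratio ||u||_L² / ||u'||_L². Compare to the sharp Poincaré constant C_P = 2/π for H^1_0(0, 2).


||u||_L² / ||u'||_L² = 1/(2*π) < C_P = 2/π.

u(x) = sin(2*π·x), so u'(x) = 2*π*cos(2*π*x).
Writing u(x) = A·sin(kπx/L) with A = 1 and k = 4, use ∫_0^L sin²(kπx/L) dx = L/2 and ∫_0^L cos²(kπx/L) dx = L/2.
u² = 1·sin²(2*π·x) and (u')² = 4*π^2·cos²(2*π·x), and each of sin², cos² integrates to L/2 = 1 over (0, 2).
∫_0^2 u² dx = 1, so ||u||_L² = 1.
∫_0^2 (u')² dx = 4*π^2, so ||u'||_L² = 2*π.
Ratio ||u||_L² / ||u'||_L² = 1/(2*π).
Sharp Poincaré constant on H^1_0(0, 2) is C_P = L/π = 2/π, achieved by sin(π/2·x).
This is the k = 4 harmonic; the ratio L/(kπ) is strictly less than C_P = L/π, consistent with the sharp inequality ||u||_L² ≤ C_P ||u'||_L².


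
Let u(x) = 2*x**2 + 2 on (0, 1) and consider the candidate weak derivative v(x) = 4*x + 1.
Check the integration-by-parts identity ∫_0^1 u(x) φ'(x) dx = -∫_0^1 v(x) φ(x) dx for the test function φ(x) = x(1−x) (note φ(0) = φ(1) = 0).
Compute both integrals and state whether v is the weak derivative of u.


LHS = -1/3, RHS = -1/2. No, v is not the weak derivative of u.

u(x) = 2*x**2 + 2, classical derivative u'(x) = 4*x.
φ(x) = x(1−x), so φ'(x) = 1 - 2*x.
Note φ(0) = φ(1) = 0, so the boundary term u·φ vanishes.
LHS = ∫_0^1 u(x) φ'(x) dx = ∫_0^1 (-4*x^3 + 2*x^2 - 4*x + 2) dx. Term by term:
  ∫_0^1 -4*x^3 dx = -1;  ∫_0^1 2*x^2 dx = 2/3;  ∫_0^1 -4*x dx = -2;
  ∫_0^1 2 dx = 2.
Sum: -1 + 2/3 − 2 + 2 = -1/3.
So LHS = -1/3.
∫_0^1 v(x) φ(x) dx = ∫_0^1 (-4*x^3 + 3*x^2 + x) dx. Term by term:
  ∫_0^1 -4*x^3 dx = -1;  ∫_0^1 3*x^2 dx = 1;  ∫_0^1 x dx = 1/2.
Sum: -1 + 1 + 1/2 = 1/2.
So RHS = -∫_0^1 v(x) φ(x) dx = -1/2.
LHS − RHS = 1/6 ≠ 0, so the identity fails.
(For a valid weak derivative the identity must hold for EVERY test function, in particular this one. The failure shows v is NOT the weak derivative of u.)
Correct weak derivative would be u'(x) = 4*x.


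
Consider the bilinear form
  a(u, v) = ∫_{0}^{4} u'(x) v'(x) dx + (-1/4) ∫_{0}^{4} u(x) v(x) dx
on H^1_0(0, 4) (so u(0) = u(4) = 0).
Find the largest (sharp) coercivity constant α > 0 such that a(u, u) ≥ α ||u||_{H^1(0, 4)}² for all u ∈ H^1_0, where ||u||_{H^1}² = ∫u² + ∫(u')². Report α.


α = (-4 + π^2)/(π^2 + 16)

Coercivity of a(·,·) on H^1_0(0, 4) means a(u, u) ≥ α ||u||_{H^1}² for every u ∈ H^1_0.
The interval has length L = 4, and Poincaré/coercivity depend only on L. Here a(u, u) = ∫(u')² + (-1/4)·∫u².
Here c = -1/4 < 0 with |c| < (π/L)² = π^2/16, so coercivity still holds. The condition a(u,u) ≥ α||u||_{H^1}² reads (1−α)∫(u')² ≥ (α−c)∫u². Any admissible α is ≤ 1 (rapidly oscillating u have ∫u²/∫(u')² → 0), and α = 1 would force 0 ≥ (1−c)∫u², impossible since c < 1; so 1−α > 0. By the sharp Poincaré inequality on H^1_0 of an interval of length L, ∫(u')² ≥ (π/L)²∫u² with equality for the first sine mode sin(π(x−x₀)/L) (x₀ the left endpoint), so the inequality holds for all u iff (1−α)(π/L)² ≥ α − c, i.e. α ≤ ((π/L)² + c)/((π/L)² + 1) = (1 + c(L/π)²)/(1 + (L/π)²). (Direct route, valid since c ≤ 0: Poincaré gives c∫u² ≥ c(L/π)²∫(u')², so a(u,u) ≥ (1 + c(L/π)²)∫(u')², while ||u||_{H^1}² ≤ (1 + (L/π)²)∫(u')²; dividing yields the same α.) With (π/L)² = π^2/16 and c = -1/4, the largest admissible constant is α = ((π/L)² + c)/((π/L)² + 1).
Simplifying, α = (-4 + π^2)/(π^2 + 16).


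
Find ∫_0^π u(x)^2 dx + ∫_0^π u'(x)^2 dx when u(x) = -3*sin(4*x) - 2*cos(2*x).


||u||_{H^1(0,π)}^2 = 173*π/2

u'(x) = 4*sin(2*x) - 12*cos(4*x).
Expand u² and (u')² and integrate term by term on (0, π), using: for integers n ≥ 1, ∫_0^π sin²(nx) dx = ∫_0^π cos²(nx) dx = π/2; for n ≠ n', ∫_0^π sin(nx)sin(n'x) dx = ∫_0^π cos(nx)cos(n'x) dx = 0; and by product-to-sum, ∫_0^π sin(nx)cos(n'x) dx = ½∫_0^π [sin((n+n')x) + sin((n−n')x)] dx, which is 0 when n+n' is even and 2n/(n²−n'²) when n+n' is odd (it need not vanish on (0, π)).
  u² squared terms: (-3)²·∫sin(4x)² dx = 9·π/2 = 9*π/2;  (-2)²·∫cos(2x)² dx = 4·π/2 = 2*π.
  u² cross terms: 2·(-3)·(-2)·∫sin(4x)·cos(2x) dx = 12·(0) = 0.
  So ∫_0^π u² dx = 9*π/2 + 2*π + 0 = 13*π/2.
  (u')² squared terms: (-12)²·∫cos(4x)² dx = 144·π/2 = 72*π;  (4)²·∫sin(2x)² dx = 16·π/2 = 8*π.
  (u')² cross terms: 2·(-12)·(4)·∫cos(4x)·sin(2x) dx = -96·(0) = 0.
  So ∫_0^π (u')² dx = 72*π + 8*π + 0 = 80*π.
||u||_{H^1}^2 = (13*π/2) + (80*π) = 173*π/2.


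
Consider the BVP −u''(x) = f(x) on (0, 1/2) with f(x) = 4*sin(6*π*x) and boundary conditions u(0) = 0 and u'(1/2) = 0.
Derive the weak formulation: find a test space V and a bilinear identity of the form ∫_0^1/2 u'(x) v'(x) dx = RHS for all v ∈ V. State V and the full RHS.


V = {v ∈ H^1(0, 1/2) : v(0) = 0} (test functions vanish at x = 0 where u is specified); weak form: ∫_0^1/2 u'v' dx = ∫_0^1/2 (4*sin(6*π*x)) v dx for all v ∈ V.

Multiply both sides by a test function v and integrate from 0 to 1/2:
  ∫_0^1/2 −u''(x) v(x) dx = ∫_0^1/2 f(x) v(x) dx.
Integrate the LHS by parts once:
  ∫_0^1/2 −u'' v dx = −[u'(x) v(x)]_0^1/2 + ∫_0^1/2 u'(x) v'(x) dx.
Thus ∫_0^1/2 u'(x) v'(x) dx = ∫_0^1/2 f(x) v(x) dx + [u'(x) v(x)]_0^1/2.
Choose V so that boundary terms are either known or forced to vanish.
Mixed BC: u(0) = 0 (Dirichlet) and u'(1/2) = 0 (Neumann). Define V = {v ∈ H^1(0, 1/2) : v(0) = 0}. Then [u' v]_0^1/2 = u'(1/2)·v(1/2) − u'(0)·0 = 0.
Weak formulation: find u (satisfying any essential BC) such that ∫_0^1/2 u'(x) v'(x) dx = ∫_0^1/2 f v dx for all v ∈ V (Dirichlet at 0 absorbed into V; the Neumann datum at x = 1/2 is zero, so no boundary term remains).
Substituting f(x) = 4*sin(6*π*x), the right-hand side is ∫_0^1/2 (4*sin(6*π*x)) v dx.


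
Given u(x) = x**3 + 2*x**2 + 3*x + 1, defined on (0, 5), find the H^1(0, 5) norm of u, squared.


||u||_{H^1}^2 = 584825/14

The H^1 norm (squared) on an interval (0, L) is
  ||u||_{H^1}^2 = ∫_0^L u(x)^2 dx + ∫_0^L u'(x)^2 dx.
Compute u'(x) = 3*x**2 + 4*x + 3.
Then u(x)^2 = x**6 + 4*x**5 + 10*x**4 + 14*x**3 + 13*x**2 + 6*x + 1 and u'(x)^2 = 9*x**4 + 24*x**3 + 34*x**2 + 24*x + 9.
Integrate each monomial from 0 to 5 using ∫_0^5 c·x^n dx = c·5^(n+1)/(n+1):
  ∫_0^5 u(x)^2 dx = ∫_0^5 (x^6 + 4*x^5 + 10*x^4 + 14*x^3 + 13*x^2 + 6*x + 1) dx. Term by term:
    ∫_0^5 x^6 dx = 78125/7;  ∫_0^5 4*x^5 dx = 31250/3;  ∫_0^5 10*x^4 dx = 6250;
    ∫_0^5 14*x^3 dx = 4375/2;  ∫_0^5 13*x^2 dx = 1625/3;  ∫_0^5 6*x dx = 75;
    ∫_0^5 1 dx = 5.
  Sum: 78125/7 + 31250/3 + 6250 + 4375/2 + 1625/3 + 75 + 5 = 1286735/42.
  ∫_0^5 u'(x)^2 dx = ∫_0^5 (9*x^4 + 24*x^3 + 34*x^2 + 24*x + 9) dx. Term by term:
    ∫_0^5 9*x^4 dx = 5625;  ∫_0^5 24*x^3 dx = 3750;  ∫_0^5 34*x^2 dx = 4250/3;
    ∫_0^5 24*x dx = 300;  ∫_0^5 9 dx = 45.
  Sum: 5625 + 3750 + 4250/3 + 300 + 45 = 33410/3.
Adding: ||u||_{H^1}^2 = 1286735/42 + 33410/3 = 584825/14.


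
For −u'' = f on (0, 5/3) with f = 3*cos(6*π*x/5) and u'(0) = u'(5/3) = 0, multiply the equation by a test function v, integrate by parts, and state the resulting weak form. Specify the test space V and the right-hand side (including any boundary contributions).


V = H^1(0, 5/3) (no boundary constraint on v; u is determined up to an additive constant); weak form: ∫_0^5/3 u'v' dx = ∫_0^5/3 (3*cos(6*π*x/5)) v dx for all v ∈ V.

Multiply both sides by a test function v and integrate from 0 to 5/3:
  ∫_0^5/3 −u''(x) v(x) dx = ∫_0^5/3 f(x) v(x) dx.
Integrate the LHS by parts once:
  ∫_0^5/3 −u'' v dx = −[u'(x) v(x)]_0^5/3 + ∫_0^5/3 u'(x) v'(x) dx.
Thus ∫_0^5/3 u'(x) v'(x) dx = ∫_0^5/3 f(x) v(x) dx + [u'(x) v(x)]_0^5/3.
Choose V so that boundary terms are either known or forced to vanish.
u has homogeneous Neumann: u'(0) = u'(5/3) = 0. So [u' v]_0^5/3 = 0·v(5/3) − 0·v(0) = 0 for any v; take V = H^1(0, 5/3).
Weak formulation: find u (satisfying any essential BC) such that ∫_0^5/3 u'(x) v'(x) dx = ∫_0^5/3 f v dx for all v ∈ V (homogeneous Neumann, so boundary terms vanish).
Substituting f(x) = 3*cos(6*π*x/5), the right-hand side is ∫_0^5/3 (3*cos(6*π*x/5)) v dx.
Compatibility check (pure Neumann): taking v ≡ 1 ∈ V gives 0 = ∫_0^5/3 f dx + (0) − (0), i.e. ∫_0^5/3 f dx must equal u'(0) − u'(5/3) = 0. Indeed ∫_0^5/3 (3*cos(6*π*x/5)) dx = 0, so the data are compatible. The solution is then unique only up to an additive constant (fix it e.g. by requiring ∫_0^5/3 u dx = 0).


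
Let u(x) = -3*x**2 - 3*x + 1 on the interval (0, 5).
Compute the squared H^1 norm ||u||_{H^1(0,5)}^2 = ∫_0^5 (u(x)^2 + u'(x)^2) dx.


||u||_{H^1}^2 = 20975/2

The H^1 norm (squared) on an interval (0, L) is
  ||u||_{H^1}^2 = ∫_0^L u(x)^2 dx + ∫_0^L u'(x)^2 dx.
Compute u'(x) = -6*x - 3.
Then u(x)^2 = 9*x**4 + 18*x**3 + 3*x**2 - 6*x + 1 and u'(x)^2 = 36*x**2 + 36*x + 9.
Integrate each monomial from 0 to 5 using ∫_0^5 c·x^n dx = c·5^(n+1)/(n+1):
  ∫_0^5 u(x)^2 dx = ∫_0^5 (9*x^4 + 18*x^3 + 3*x^2 - 6*x + 1) dx. Term by term:
    ∫_0^5 9*x^4 dx = 5625;  ∫_0^5 18*x^3 dx = 5625/2;  ∫_0^5 3*x^2 dx = 125;
    ∫_0^5 -6*x dx = -75;  ∫_0^5 1 dx = 5.
  Sum: 5625 + 5625/2 + 125 − 75 + 5 = 16985/2.
  ∫_0^5 u'(x)^2 dx = ∫_0^5 (36*x^2 + 36*x + 9) dx. Term by term:
    ∫_0^5 36*x^2 dx = 1500;  ∫_0^5 36*x dx = 450;  ∫_0^5 9 dx = 45.
  Sum: 1500 + 450 + 45 = 1995.
Adding: ||u||_{H^1}^2 = 16985/2 + 1995 = 20975/2.


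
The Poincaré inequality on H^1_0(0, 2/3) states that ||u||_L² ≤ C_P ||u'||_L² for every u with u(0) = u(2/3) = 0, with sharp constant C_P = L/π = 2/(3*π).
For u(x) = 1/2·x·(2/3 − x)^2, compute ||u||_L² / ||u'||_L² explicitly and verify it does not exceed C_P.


||u||_L² / ||u'||_L² = sqrt(14)/21 < C_P = 2/(3*π).

u(x) = 1/2·x·(2/3 − x)^2, so u'(x) = (3*x - 2)*(9*x - 2)/18.
u(x) = 1/2·x·(2/3 − x)^2 vanishes at x = 0 and x = 2/3, so u ∈ H^1_0(0, 2/3). Differentiate via the product rule and integrate the resulting polynomials term by term.
  ∫_0^2/3 u² dx = ∫_0^2/3 (x^6/4 - 2*x^5/3 + 2*x^4/3 - 8*x^3/27 + 4*x^2/81) dx. Term by term:
    ∫_0^2/3 x^6/4 dx = 32/15309;  ∫_0^2/3 -2*x^5/3 dx = -64/6561;  ∫_0^2/3 2*x^4/3 dx = 64/3645;
    ∫_0^2/3 -8*x^3/27 dx = -32/2187;  ∫_0^2/3 4*x^2/81 dx = 32/6561.
  Sum: 32/15309 − 64/6561 + 64/3645 − 32/2187 + 32/6561 = 32/229635.
  ∫_0^2/3 (u')² dx = ∫_0^2/3 (9*x^4/4 - 4*x^3 + 22*x^2/9 - 16*x/27 + 4/81) dx. Term by term:
    ∫_0^2/3 9*x^4/4 dx = 8/135;  ∫_0^2/3 -4*x^3 dx = -16/81;  ∫_0^2/3 22*x^2/9 dx = 176/729;
    ∫_0^2/3 -16*x/27 dx = -32/243;  ∫_0^2/3 4/81 dx = 8/243.
  Sum: 8/135 − 16/81 + 176/729 − 32/243 + 8/243 = 16/3645.
∫_0^2/3 u² dx = 32/229635, so ||u||_L² = 4*sqrt(70)/2835.
∫_0^2/3 (u')² dx = 16/3645, so ||u'||_L² = 4*sqrt(5)/135.
Ratio ||u||_L² / ||u'||_L² = sqrt(14)/21.
Sharp Poincaré constant on H^1_0(0, 2/3) is C_P = L/π = 2/(3*π), achieved by sin(3*π/2·x).
A polynomial bump cannot attain the sharp Poincaré constant (only the first sine eigenfunction does), so the ratio is strictly less than C_P, consistent with ||u||_L² ≤ C_P ||u'||_L².


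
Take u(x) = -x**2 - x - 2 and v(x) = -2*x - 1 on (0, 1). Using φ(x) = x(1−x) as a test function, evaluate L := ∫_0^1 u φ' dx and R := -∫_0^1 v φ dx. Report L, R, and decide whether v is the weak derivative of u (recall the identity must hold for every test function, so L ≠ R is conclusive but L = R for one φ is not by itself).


LHS = 1/3, RHS = 1/3. Yes, v = u' weakly.

u(x) = -x**2 - x - 2, classical derivative u'(x) = -2*x - 1.
φ(x) = x(1−x), so φ'(x) = 1 - 2*x.
Note φ(0) = φ(1) = 0, so the boundary term u·φ vanishes.
LHS = ∫_0^1 u(x) φ'(x) dx = ∫_0^1 (2*x^3 + x^2 + 3*x - 2) dx. Term by term:
  ∫_0^1 2*x^3 dx = 1/2;  ∫_0^1 x^2 dx = 1/3;  ∫_0^1 3*x dx = 3/2;
  ∫_0^1 -2 dx = -2.
Sum: 1/2 + 1/3 + 3/2 − 2 = 1/3.
So LHS = 1/3.
∫_0^1 v(x) φ(x) dx = ∫_0^1 (2*x^3 - x^2 - x) dx. Term by term:
  ∫_0^1 2*x^3 dx = 1/2;  ∫_0^1 -x^2 dx = -1/3;  ∫_0^1 -x dx = -1/2.
Sum: 1/2 − 1/3 − 1/2 = -1/3.
So RHS = -∫_0^1 v(x) φ(x) dx = 1/3.
LHS = RHS, so the identity holds for this test φ.
Moreover u is smooth here and v(x) = u'(x) = -2*x - 1 pointwise, so the identity holds for every test function. Hence v is the weak derivative of u.


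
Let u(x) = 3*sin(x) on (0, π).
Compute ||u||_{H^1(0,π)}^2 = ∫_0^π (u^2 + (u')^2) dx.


||u||_{H^1(0,π)}^2 = 9*π

u'(x) = 3*cos(x).
Expand u² and (u')² and integrate term by term on (0, π), using: for integers n ≥ 1, ∫_0^π sin²(nx) dx = ∫_0^π cos²(nx) dx = π/2; for n ≠ n', ∫_0^π sin(nx)sin(n'x) dx = ∫_0^π cos(nx)cos(n'x) dx = 0; and by product-to-sum, ∫_0^π sin(nx)cos(n'x) dx = ½∫_0^π [sin((n+n')x) + sin((n−n')x)] dx, which is 0 when n+n' is even and 2n/(n²−n'²) when n+n' is odd (it need not vanish on (0, π)).
  u² squared terms: (3)²·∫sin(x)² dx = 9·π/2 = 9*π/2.
  So ∫_0^π u² dx = 9*π/2.
  (u')² squared terms: (3)²·∫cos(x)² dx = 9·π/2 = 9*π/2.
  So ∫_0^π (u')² dx = 9*π/2.
||u||_{H^1}^2 = (9*π/2) + (9*π/2) = 9*π.


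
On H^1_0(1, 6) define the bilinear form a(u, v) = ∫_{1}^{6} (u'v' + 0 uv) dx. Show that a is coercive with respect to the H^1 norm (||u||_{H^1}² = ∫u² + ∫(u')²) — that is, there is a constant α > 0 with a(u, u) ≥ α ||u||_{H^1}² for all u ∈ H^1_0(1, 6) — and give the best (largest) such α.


α = π^2/(π^2 + 25)

Coercivity of a(·,·) on H^1_0(1, 6) means a(u, u) ≥ α ||u||_{H^1}² for every u ∈ H^1_0.
The interval has length L = 5, and Poincaré/coercivity depend only on L. Here a(u, u) = ∫(u')² + (0)·∫u².
Here c = 0, so a(u,u) = ∫(u')² alone. The condition a(u,u) ≥ α||u||_{H^1}² reads (1−α)∫(u')² ≥ (α−c)∫u². Any admissible α is ≤ 1 (rapidly oscillating u have ∫u²/∫(u')² → 0), and α = 1 would force 0 ≥ (1−c)∫u², impossible since c < 1; so 1−α > 0. By the sharp Poincaré inequality on H^1_0 of an interval of length L, ∫(u')² ≥ (π/L)²∫u² with equality for the first sine mode sin(π(x−x₀)/L) (x₀ the left endpoint), so the inequality holds for all u iff (1−α)(π/L)² ≥ α − c, i.e. α ≤ ((π/L)² + c)/((π/L)² + 1) = (1 + c(L/π)²)/(1 + (L/π)²). (Direct route, valid since c ≤ 0: Poincaré gives c∫u² ≥ c(L/π)²∫(u')², so a(u,u) ≥ (1 + c(L/π)²)∫(u')², while ||u||_{H^1}² ≤ (1 + (L/π)²)∫(u')²; dividing yields the same α.) With (π/L)² = π^2/25 and c = 0, the largest admissible constant is α = ((π/L)² + c)/((π/L)² + 1).
Simplifying, α = π^2/(π^2 + 25).


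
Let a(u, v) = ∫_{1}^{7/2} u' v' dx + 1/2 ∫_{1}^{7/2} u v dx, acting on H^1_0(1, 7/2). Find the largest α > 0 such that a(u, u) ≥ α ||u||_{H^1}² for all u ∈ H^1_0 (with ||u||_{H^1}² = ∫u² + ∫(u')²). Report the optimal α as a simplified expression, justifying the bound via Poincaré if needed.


α = (25 + 8*π^2)/(2*(25 + 4*π^2))

Coercivity of a(·,·) on H^1_0(1, 7/2) means a(u, u) ≥ α ||u||_{H^1}² for every u ∈ H^1_0.
The interval has length L = 5/2, and Poincaré/coercivity depend only on L. Here a(u, u) = ∫(u')² + (1/2)·∫u².
Here 0 < c = 1/2 < 1. The condition a(u,u) ≥ α||u||_{H^1}² reads (1−α)∫(u')² ≥ (α−c)∫u². Any admissible α is ≤ 1 (rapidly oscillating u have ∫u²/∫(u')² → 0), and α = 1 would force 0 ≥ (1−c)∫u², impossible since c < 1; so 1−α > 0. By the sharp Poincaré inequality on H^1_0 of an interval of length L, ∫(u')² ≥ (π/L)²∫u² with equality for the first sine mode sin(π(x−x₀)/L) (x₀ the left endpoint), so the inequality holds for all u iff (1−α)(π/L)² ≥ α − c, i.e. α ≤ ((π/L)² + c)/((π/L)² + 1) = (1 + c(L/π)²)/(1 + (L/π)²). With (π/L)² = 4*π^2/25 and c = 1/2, the largest admissible constant is α = ((π/L)² + c)/((π/L)² + 1).
Simplifying, α = (25 + 8*π^2)/(2*(25 + 4*π^2)).


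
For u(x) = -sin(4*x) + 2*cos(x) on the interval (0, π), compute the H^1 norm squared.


||u||_{H^1(0,π)}^2 = -64/15 + 25*π/2

u'(x) = -2*sin(x) - 4*cos(4*x).
Expand u² and (u')² and integrate term by term on (0, π), using: for integers n ≥ 1, ∫_0^π sin²(nx) dx = ∫_0^π cos²(nx) dx = π/2; for n ≠ n', ∫_0^π sin(nx)sin(n'x) dx = ∫_0^π cos(nx)cos(n'x) dx = 0; and by product-to-sum, ∫_0^π sin(nx)cos(n'x) dx = ½∫_0^π [sin((n+n')x) + sin((n−n')x)] dx, which is 0 when n+n' is even and 2n/(n²−n'²) when n+n' is odd (it need not vanish on (0, π)).
  u² squared terms: (-1)²·∫sin(4x)² dx = 1·π/2 = π/2;  (2)²·∫cos(x)² dx = 4·π/2 = 2*π.
  u² cross terms: 2·(-1)·(2)·∫sin(4x)·cos(x) dx = -4·(8/15) = -32/15.
  So ∫_0^π u² dx = π/2 + 2*π − 32/15 = -32/15 + 5*π/2.
  (u')² squared terms: (-4)²·∫cos(4x)² dx = 16·π/2 = 8*π;  (-2)²·∫sin(x)² dx = 4·π/2 = 2*π.
  (u')² cross terms: 2·(-4)·(-2)·∫cos(4x)·sin(x) dx = 16·(-2/15) = -32/15.
  So ∫_0^π (u')² dx = 8*π + 2*π − 32/15 = -32/15 + 10*π.
||u||_{H^1}^2 = (-32/15 + 5*π/2) + (-32/15 + 10*π) = -64/15 + 25*π/2.


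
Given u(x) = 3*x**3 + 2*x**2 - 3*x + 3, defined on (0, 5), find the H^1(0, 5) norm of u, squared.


||u||_{H^1}^2 = 7753855/42

The H^1 norm (squared) on an interval (0, L) is
  ||u||_{H^1}^2 = ∫_0^L u(x)^2 dx + ∫_0^L u'(x)^2 dx.
Compute u'(x) = 9*x**2 + 4*x - 3.
Then u(x)^2 = 9*x**6 + 12*x**5 - 14*x**4 + 6*x**3 + 21*x**2 - 18*x + 9 and u'(x)^2 = 81*x**4 + 72*x**3 - 38*x**2 - 24*x + 9.
Integrate each monomial from 0 to 5 using ∫_0^5 c·x^n dx = c·5^(n+1)/(n+1):
  ∫_0^5 u(x)^2 dx = ∫_0^5 (9*x^6 + 12*x^5 - 14*x^4 + 6*x^3 + 21*x^2 - 18*x + 9) dx. Term by term:
    ∫_0^5 9*x^6 dx = 703125/7;  ∫_0^5 12*x^5 dx = 31250;  ∫_0^5 -14*x^4 dx = -8750;
    ∫_0^5 6*x^3 dx = 1875/2;  ∫_0^5 21*x^2 dx = 875;  ∫_0^5 -18*x dx = -225;
    ∫_0^5 9 dx = 45.
  Sum: 703125/7 + 31250 − 8750 + 1875/2 + 875 − 225 + 45 = 1744105/14.
  ∫_0^5 u'(x)^2 dx = ∫_0^5 (81*x^4 + 72*x^3 - 38*x^2 - 24*x + 9) dx. Term by term:
    ∫_0^5 81*x^4 dx = 50625;  ∫_0^5 72*x^3 dx = 11250;  ∫_0^5 -38*x^2 dx = -4750/3;
    ∫_0^5 -24*x dx = -300;  ∫_0^5 9 dx = 45.
  Sum: 50625 + 11250 − 4750/3 − 300 + 45 = 180110/3.
Adding: ||u||_{H^1}^2 = 1744105/14 + 180110/3 = 7753855/42.


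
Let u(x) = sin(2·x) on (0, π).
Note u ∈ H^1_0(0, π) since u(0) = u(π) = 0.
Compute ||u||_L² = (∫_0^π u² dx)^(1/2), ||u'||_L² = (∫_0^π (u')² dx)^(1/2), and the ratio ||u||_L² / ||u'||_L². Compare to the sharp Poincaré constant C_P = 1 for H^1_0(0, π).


||u||_L² / ||u'||_L² = 1/2 < C_P = 1.

u(x) = sin(2·x), so u'(x) = 2*cos(2*x).
Writing u(x) = A·sin(kπx/L) with A = 1 and k = 2, use ∫_0^L sin²(kπx/L) dx = L/2 and ∫_0^L cos²(kπx/L) dx = L/2.
u² = 1·sin²(2·x) and (u')² = 4·cos²(2·x), and each of sin², cos² integrates to L/2 = π/2 over (0, π).
∫_0^π u² dx = π/2, so ||u||_L² = sqrt(2)*sqrt(π)/2.
∫_0^π (u')² dx = 2*π, so ||u'||_L² = sqrt(2)*sqrt(π).
Ratio ||u||_L² / ||u'||_L² = 1/2.
Sharp Poincaré constant on H^1_0(0, π) is C_P = L/π = 1, achieved by sin(x).
This is the k = 2 harmonic; the ratio L/(kπ) is strictly less than C_P = L/π, consistent with the sharp inequality ||u||_L² ≤ C_P ||u'||_L².


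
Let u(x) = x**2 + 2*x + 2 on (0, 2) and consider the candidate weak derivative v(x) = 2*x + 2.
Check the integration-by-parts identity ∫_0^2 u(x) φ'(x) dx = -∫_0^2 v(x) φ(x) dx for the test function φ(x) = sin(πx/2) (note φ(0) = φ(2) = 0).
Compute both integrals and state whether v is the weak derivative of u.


LHS = -16/π, RHS = -16/π. Yes, v = u' weakly.

u(x) = x**2 + 2*x + 2, classical derivative u'(x) = 2*x + 2.
φ(x) = sin(πx/2), so φ'(x) = π*cos(π*x/2)/2.
Note φ(0) = φ(2) = 0, so the boundary term u·φ vanishes.
LHS = ∫_0^2 u(x) φ'(x) dx = ∫_0^2 (π*x^2*cos(π*x/2)/2 + π*x*cos(π*x/2) + π*cos(π*x/2)) dx. Term by term:
  ∫_0^2 π*cos(π*x/2) dx = 0;  ∫_0^2 π*x*cos(π*x/2) dx = -8/π;  ∫_0^2 π*x^2*cos(π*x/2)/2 dx = -8/π.
Sum: 0 − 8/π − 8/π = -16/π.
So LHS = -16/π.
∫_0^2 v(x) φ(x) dx = ∫_0^2 (2*x*sin(π*x/2) + 2*sin(π*x/2)) dx. Term by term:
  ∫_0^2 2*sin(π*x/2) dx = 8/π;  ∫_0^2 2*x*sin(π*x/2) dx = 8/π.
Sum: 8/π + 8/π = 16/π.
So RHS = -∫_0^2 v(x) φ(x) dx = -16/π.
LHS = RHS, so the identity holds for this test φ.
Moreover u is smooth here and v(x) = u'(x) = 2*x + 2 pointwise, so the identity holds for every test function. Hence v is the weak derivative of u.


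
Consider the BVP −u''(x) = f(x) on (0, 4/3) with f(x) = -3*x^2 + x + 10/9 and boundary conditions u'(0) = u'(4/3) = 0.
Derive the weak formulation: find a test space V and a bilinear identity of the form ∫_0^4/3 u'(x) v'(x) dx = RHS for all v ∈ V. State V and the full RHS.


V = H^1(0, 4/3) (no boundary constraint on v; u is determined up to an additive constant); weak form: ∫_0^4/3 u'v' dx = ∫_0^4/3 (-3*x^2 + x + 10/9) v dx for all v ∈ V.

Multiply both sides by a test function v and integrate from 0 to 4/3:
  ∫_0^4/3 −u''(x) v(x) dx = ∫_0^4/3 f(x) v(x) dx.
Integrate the LHS by parts once:
  ∫_0^4/3 −u'' v dx = −[u'(x) v(x)]_0^4/3 + ∫_0^4/3 u'(x) v'(x) dx.
Thus ∫_0^4/3 u'(x) v'(x) dx = ∫_0^4/3 f(x) v(x) dx + [u'(x) v(x)]_0^4/3.
Choose V so that boundary terms are either known or forced to vanish.
u has homogeneous Neumann: u'(0) = u'(4/3) = 0. So [u' v]_0^4/3 = 0·v(4/3) − 0·v(0) = 0 for any v; take V = H^1(0, 4/3).
Weak formulation: find u (satisfying any essential BC) such that ∫_0^4/3 u'(x) v'(x) dx = ∫_0^4/3 f v dx for all v ∈ V (homogeneous Neumann, so boundary terms vanish).
Substituting f(x) = -3*x^2 + x + 10/9, the right-hand side is ∫_0^4/3 (-3*x^2 + x + 10/9) v dx.
Compatibility check (pure Neumann): taking v ≡ 1 ∈ V gives 0 = ∫_0^4/3 f dx + (0) − (0), i.e. ∫_0^4/3 f dx must equal u'(0) − u'(4/3) = 0. Indeed ∫_0^4/3 (-3*x^2 + x + 10/9) dx = 0, so the data are compatible. The solution is then unique only up to an additive constant (fix it e.g. by requiring ∫_0^4/3 u dx = 0).


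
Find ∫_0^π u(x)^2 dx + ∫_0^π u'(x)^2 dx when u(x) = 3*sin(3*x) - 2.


||u||_{H^1(0,π)}^2 = -8 + 49*π

u'(x) = 9*cos(3*x).
Expand u² and (u')² and integrate term by term on (0, π), using: for integers n ≥ 1, ∫_0^π sin²(nx) dx = ∫_0^π cos²(nx) dx = π/2; for n ≠ n', ∫_0^π sin(nx)sin(n'x) dx = ∫_0^π cos(nx)cos(n'x) dx = 0; and by product-to-sum, ∫_0^π sin(nx)cos(n'x) dx = ½∫_0^π [sin((n+n')x) + sin((n−n')x)] dx, which is 0 when n+n' is even and 2n/(n²−n'²) when n+n' is odd (it need not vanish on (0, π)). For the constant mode: ∫_0^π 1 dx = π, ∫_0^π cos(nx) dx = 0, ∫_0^π sin(nx) dx = (1−(−1)^n)/n.
  u² squared terms: (-2)²·∫1 dx = 4·π = 4*π;  (3)²·∫sin(3x)² dx = 9·π/2 = 9*π/2.
  u² cross terms: 2·(-2)·(3)·∫1·sin(3x) dx = -12·(2/3) = -8.
  So ∫_0^π u² dx = 4*π + 9*π/2 − 8 = -8 + 17*π/2.
  (u')² squared terms: (9)²·∫cos(3x)² dx = 81·π/2 = 81*π/2.
  So ∫_0^π (u')² dx = 81*π/2.
||u||_{H^1}^2 = (-8 + 17*π/2) + (81*π/2) = -8 + 49*π.


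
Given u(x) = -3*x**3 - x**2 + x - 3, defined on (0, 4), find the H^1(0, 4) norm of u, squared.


||u||_{H^1}^2 = 4605784/105

The H^1 norm (squared) on an interval (0, L) is
  ||u||_{H^1}^2 = ∫_0^L u(x)^2 dx + ∫_0^L u'(x)^2 dx.
Compute u'(x) = -9*x**2 - 2*x + 1.
Then u(x)^2 = 9*x**6 + 6*x**5 - 5*x**4 + 16*x**3 + 7*x**2 - 6*x + 9 and u'(x)^2 = 81*x**4 + 36*x**3 - 14*x**2 - 4*x + 1.
Integrate each monomial from 0 to 4 using ∫_0^4 c·x^n dx = c·4^(n+1)/(n+1):
  ∫_0^4 u(x)^2 dx = ∫_0^4 (9*x^6 + 6*x^5 - 5*x^4 + 16*x^3 + 7*x^2 - 6*x + 9) dx. Term by term:
    ∫_0^4 9*x^6 dx = 147456/7;  ∫_0^4 6*x^5 dx = 4096;  ∫_0^4 -5*x^4 dx = -1024;
    ∫_0^4 16*x^3 dx = 1024;  ∫_0^4 7*x^2 dx = 448/3;  ∫_0^4 -6*x dx = -48;
    ∫_0^4 9 dx = 36.
  Sum: 147456/7 + 4096 − 1024 + 1024 + 448/3 − 48 + 36 = 531268/21.
  ∫_0^4 u'(x)^2 dx = ∫_0^4 (81*x^4 + 36*x^3 - 14*x^2 - 4*x + 1) dx. Term by term:
    ∫_0^4 81*x^4 dx = 82944/5;  ∫_0^4 36*x^3 dx = 2304;  ∫_0^4 -14*x^2 dx = -896/3;
    ∫_0^4 -4*x dx = -32;  ∫_0^4 1 dx = 4.
  Sum: 82944/5 + 2304 − 896/3 − 32 + 4 = 278492/15.
Adding: ||u||_{H^1}^2 = 531268/21 + 278492/15 = 4605784/105.


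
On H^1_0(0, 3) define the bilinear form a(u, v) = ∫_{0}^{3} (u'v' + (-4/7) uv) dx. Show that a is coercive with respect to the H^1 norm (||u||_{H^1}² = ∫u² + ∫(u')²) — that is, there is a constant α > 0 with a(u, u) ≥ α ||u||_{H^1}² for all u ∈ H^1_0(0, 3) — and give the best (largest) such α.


α = (-36/7 + π^2)/(9 + π^2)

Coercivity of a(·,·) on H^1_0(0, 3) means a(u, u) ≥ α ||u||_{H^1}² for every u ∈ H^1_0.
The interval has length L = 3, and Poincaré/coercivity depend only on L. Here a(u, u) = ∫(u')² + (-4/7)·∫u².
Here c = -4/7 < 0 with |c| < (π/L)² = π^2/9, so coercivity still holds. The condition a(u,u) ≥ α||u||_{H^1}² reads (1−α)∫(u')² ≥ (α−c)∫u². Any admissible α is ≤ 1 (rapidly oscillating u have ∫u²/∫(u')² → 0), and α = 1 would force 0 ≥ (1−c)∫u², impossible since c < 1; so 1−α > 0. By the sharp Poincaré inequality on H^1_0 of an interval of length L, ∫(u')² ≥ (π/L)²∫u² with equality for the first sine mode sin(π(x−x₀)/L) (x₀ the left endpoint), so the inequality holds for all u iff (1−α)(π/L)² ≥ α − c, i.e. α ≤ ((π/L)² + c)/((π/L)² + 1) = (1 + c(L/π)²)/(1 + (L/π)²). (Direct route, valid since c ≤ 0: Poincaré gives c∫u² ≥ c(L/π)²∫(u')², so a(u,u) ≥ (1 + c(L/π)²)∫(u')², while ||u||_{H^1}² ≤ (1 + (L/π)²)∫(u')²; dividing yields the same α.) With (π/L)² = π^2/9 and c = -4/7, the largest admissible constant is α = ((π/L)² + c)/((π/L)² + 1).
Simplifying, α = (-36/7 + π^2)/(9 + π^2).


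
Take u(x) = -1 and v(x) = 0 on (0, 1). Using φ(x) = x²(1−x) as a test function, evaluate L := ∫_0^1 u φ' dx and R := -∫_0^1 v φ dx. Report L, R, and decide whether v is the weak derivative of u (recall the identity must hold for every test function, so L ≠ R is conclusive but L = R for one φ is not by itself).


LHS = 0, RHS = 0. Yes, v = u' weakly.

u(x) = -1, classical derivative u'(x) = 0.
φ(x) = x²(1−x), so φ'(x) = x*(2 - 3*x).
Note φ(0) = φ(1) = 0, so the boundary term u·φ vanishes.
LHS = ∫_0^1 u(x) φ'(x) dx = ∫_0^1 (3*x^2 - 2*x) dx. Term by term:
  ∫_0^1 3*x^2 dx = 1;  ∫_0^1 -2*x dx = -1.
Sum: 1 − 1 = 0.
So LHS = 0.
∫_0^1 v(x) φ(x) dx = ∫_0^1 (0) dx. Term by term:
  ∫_0^1 0 dx = 0.
So RHS = -∫_0^1 v(x) φ(x) dx = 0.
LHS = RHS, so the identity holds for this test φ.
Moreover u is smooth here and v(x) = u'(x) = 0 pointwise, so the identity holds for every test function. Hence v is the weak derivative of u.


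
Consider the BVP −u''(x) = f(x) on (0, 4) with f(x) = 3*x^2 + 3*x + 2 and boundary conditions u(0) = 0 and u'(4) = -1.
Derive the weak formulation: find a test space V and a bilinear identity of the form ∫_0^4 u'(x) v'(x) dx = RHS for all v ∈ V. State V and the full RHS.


V = {v ∈ H^1(0, 4) : v(0) = 0} (test functions vanish at x = 0 where u is specified); weak form: ∫_0^4 u'v' dx = ∫_0^4 (3*x^2 + 3*x + 2) v dx − v(4) for all v ∈ V.

Multiply both sides by a test function v and integrate from 0 to 4:
  ∫_0^4 −u''(x) v(x) dx = ∫_0^4 f(x) v(x) dx.
Integrate the LHS by parts once:
  ∫_0^4 −u'' v dx = −[u'(x) v(x)]_0^4 + ∫_0^4 u'(x) v'(x) dx.
Thus ∫_0^4 u'(x) v'(x) dx = ∫_0^4 f(x) v(x) dx + [u'(x) v(x)]_0^4.
Choose V so that boundary terms are either known or forced to vanish.
Mixed BC: u(0) = 0 (Dirichlet) and u'(4) = -1 (Neumann). Define V = {v ∈ H^1(0, 4) : v(0) = 0}. Then [u' v]_0^4 = u'(4)·v(4) − u'(0)·0 = − v(4).
Weak formulation: find u (satisfying any essential BC) such that ∫_0^4 u'(x) v'(x) dx = ∫_0^4 f v dx − v(4) for all v ∈ V (Dirichlet at 0 absorbed into V; Neumann datum at x = 4 contributes the boundary term).
Substituting f(x) = 3*x^2 + 3*x + 2, the right-hand side is ∫_0^4 (3*x^2 + 3*x + 2) v dx − v(4).


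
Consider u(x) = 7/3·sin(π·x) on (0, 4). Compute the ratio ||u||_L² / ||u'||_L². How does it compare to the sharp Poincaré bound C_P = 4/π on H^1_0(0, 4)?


||u||_L² / ||u'||_L² = 1/π < C_P = 4/π.

u(x) = 7/3·sin(π·x), so u'(x) = 7*π*cos(π*x)/3.
Writing u(x) = A·sin(kπx/L) with A = 7/3 and k = 4, use ∫_0^L sin²(kπx/L) dx = L/2 and ∫_0^L cos²(kπx/L) dx = L/2.
u² = 49/9·sin²(π·x) and (u')² = 49*π^2/9·cos²(π·x), and each of sin², cos² integrates to L/2 = 2 over (0, 4).
∫_0^4 u² dx = 98/9, so ||u||_L² = 7*sqrt(2)/3.
∫_0^4 (u')² dx = 98*π^2/9, so ||u'||_L² = 7*sqrt(2)*π/3.
Ratio ||u||_L² / ||u'||_L² = 1/π.
Sharp Poincaré constant on H^1_0(0, 4) is C_P = L/π = 4/π, achieved by sin(π/4·x).
This is the k = 4 harmonic; the ratio L/(kπ) is strictly less than C_P = L/π, consistent with the sharp inequality ||u||_L² ≤ C_P ||u'||_L².


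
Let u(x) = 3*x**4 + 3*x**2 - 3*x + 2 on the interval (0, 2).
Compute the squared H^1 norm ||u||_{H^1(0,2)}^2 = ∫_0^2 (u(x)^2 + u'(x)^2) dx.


||u||_{H^1}^2 = 28422/7

The H^1 norm (squared) on an interval (0, L) is
  ||u||_{H^1}^2 = ∫_0^L u(x)^2 dx + ∫_0^L u'(x)^2 dx.
Compute u'(x) = 12*x**3 + 6*x - 3.
Then u(x)^2 = 9*x**8 + 18*x**6 - 18*x**5 + 21*x**4 - 18*x**3 + 21*x**2 - 12*x + 4 and u'(x)^2 = 144*x**6 + 144*x**4 - 72*x**3 + 36*x**2 - 36*x + 9.
Integrate each monomial from 0 to 2 using ∫_0^2 c·x^n dx = c·2^(n+1)/(n+1):
  ∫_0^2 u(x)^2 dx = ∫_0^2 (9*x^8 + 18*x^6 - 18*x^5 + 21*x^4 - 18*x^3 + 21*x^2 - 12*x + 4) dx. Term by term:
    ∫_0^2 9*x^8 dx = 512;  ∫_0^2 18*x^6 dx = 2304/7;  ∫_0^2 -18*x^5 dx = -192;
    ∫_0^2 21*x^4 dx = 672/5;  ∫_0^2 -18*x^3 dx = -72;  ∫_0^2 21*x^2 dx = 56;
    ∫_0^2 -12*x dx = -24;  ∫_0^2 4 dx = 8.
  Sum: 512 + 2304/7 − 192 + 672/5 − 72 + 56 − 24 + 8 = 26304/35.
  ∫_0^2 u'(x)^2 dx = ∫_0^2 (144*x^6 + 144*x^4 - 72*x^3 + 36*x^2 - 36*x + 9) dx. Term by term:
    ∫_0^2 144*x^6 dx = 18432/7;  ∫_0^2 144*x^4 dx = 4608/5;  ∫_0^2 -72*x^3 dx = -288;
    ∫_0^2 36*x^2 dx = 96;  ∫_0^2 -36*x dx = -72;  ∫_0^2 9 dx = 18.
  Sum: 18432/7 + 4608/5 − 288 + 96 − 72 + 18 = 115806/35.
Adding: ||u||_{H^1}^2 = 26304/35 + 115806/35 = 28422/7.


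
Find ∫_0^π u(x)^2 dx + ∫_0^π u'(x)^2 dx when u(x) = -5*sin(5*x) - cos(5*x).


||u||_{H^1(0,π)}^2 = 338*π

u'(x) = 5*sin(5*x) - 25*cos(5*x).
Expand u² and (u')² and integrate term by term on (0, π), using: for integers n ≥ 1, ∫_0^π sin²(nx) dx = ∫_0^π cos²(nx) dx = π/2; for n ≠ n', ∫_0^π sin(nx)sin(n'x) dx = ∫_0^π cos(nx)cos(n'x) dx = 0; and by product-to-sum, ∫_0^π sin(nx)cos(n'x) dx = ½∫_0^π [sin((n+n')x) + sin((n−n')x)] dx, which is 0 when n+n' is even and 2n/(n²−n'²) when n+n' is odd (it need not vanish on (0, π)).
  u² squared terms: (-1)²·∫cos(5x)² dx = 1·π/2 = π/2;  (-5)²·∫sin(5x)² dx = 25·π/2 = 25*π/2.
  u² cross terms: 2·(-1)·(-5)·∫cos(5x)·sin(5x) dx = 10·(0) = 0.
  So ∫_0^π u² dx = π/2 + 25*π/2 + 0 = 13*π.
  (u')² squared terms: (-25)²·∫cos(5x)² dx = 625·π/2 = 625*π/2;  (5)²·∫sin(5x)² dx = 25·π/2 = 25*π/2.
  (u')² cross terms: 2·(-25)·(5)·∫cos(5x)·sin(5x) dx = -250·(0) = 0.
  So ∫_0^π (u')² dx = 625*π/2 + 25*π/2 + 0 = 325*π.
||u||_{H^1}^2 = (13*π) + (325*π) = 338*π.


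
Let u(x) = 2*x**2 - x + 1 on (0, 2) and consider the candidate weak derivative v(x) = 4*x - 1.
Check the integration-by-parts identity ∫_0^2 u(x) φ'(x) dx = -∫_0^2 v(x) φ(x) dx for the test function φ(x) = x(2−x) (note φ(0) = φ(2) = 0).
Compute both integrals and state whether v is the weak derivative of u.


LHS = -4, RHS = -4. Yes, v = u' weakly.

u(x) = 2*x**2 - x + 1, classical derivative u'(x) = 4*x - 1.
φ(x) = x(2−x), so φ'(x) = 2 - 2*x.
Note φ(0) = φ(2) = 0, so the boundary term u·φ vanishes.
LHS = ∫_0^2 u(x) φ'(x) dx = ∫_0^2 (-4*x^3 + 6*x^2 - 4*x + 2) dx. Term by term:
  ∫_0^2 -4*x^3 dx = -16;  ∫_0^2 6*x^2 dx = 16;  ∫_0^2 -4*x dx = -8;
  ∫_0^2 2 dx = 4.
Sum: -16 + 16 − 8 + 4 = -4.
So LHS = -4.
∫_0^2 v(x) φ(x) dx = ∫_0^2 (-4*x^3 + 9*x^2 - 2*x) dx. Term by term:
  ∫_0^2 -4*x^3 dx = -16;  ∫_0^2 9*x^2 dx = 24;  ∫_0^2 -2*x dx = -4.
Sum: -16 + 24 − 4 = 4.
So RHS = -∫_0^2 v(x) φ(x) dx = -4.
LHS = RHS, so the identity holds for this test φ.
Moreover u is smooth here and v(x) = u'(x) = 4*x - 1 pointwise, so the identity holds for every test function. Hence v is the weak derivative of u.


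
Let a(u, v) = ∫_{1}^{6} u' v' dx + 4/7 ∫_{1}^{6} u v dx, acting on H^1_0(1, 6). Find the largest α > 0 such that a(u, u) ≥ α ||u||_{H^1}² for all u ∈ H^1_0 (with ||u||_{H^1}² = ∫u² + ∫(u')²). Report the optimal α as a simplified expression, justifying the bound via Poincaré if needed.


α = (π^2 + 100/7)/(π^2 + 25)

Coercivity of a(·,·) on H^1_0(1, 6) means a(u, u) ≥ α ||u||_{H^1}² for every u ∈ H^1_0.
The interval has length L = 5, and Poincaré/coercivity depend only on L. Here a(u, u) = ∫(u')² + (4/7)·∫u².
Here 0 < c = 4/7 < 1. The condition a(u,u) ≥ α||u||_{H^1}² reads (1−α)∫(u')² ≥ (α−c)∫u². Any admissible α is ≤ 1 (rapidly oscillating u have ∫u²/∫(u')² → 0), and α = 1 would force 0 ≥ (1−c)∫u², impossible since c < 1; so 1−α > 0. By the sharp Poincaré inequality on H^1_0 of an interval of length L, ∫(u')² ≥ (π/L)²∫u² with equality for the first sine mode sin(π(x−x₀)/L) (x₀ the left endpoint), so the inequality holds for all u iff (1−α)(π/L)² ≥ α − c, i.e. α ≤ ((π/L)² + c)/((π/L)² + 1) = (1 + c(L/π)²)/(1 + (L/π)²). With (π/L)² = π^2/25 and c = 4/7, the largest admissible constant is α = ((π/L)² + c)/((π/L)² + 1).
Simplifying, α = (π^2 + 100/7)/(π^2 + 25).


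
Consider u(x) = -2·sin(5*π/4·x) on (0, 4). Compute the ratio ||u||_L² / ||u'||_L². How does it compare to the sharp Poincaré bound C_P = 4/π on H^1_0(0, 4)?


||u||_L² / ||u'||_L² = 4/(5*π) < C_P = 4/π.

u(x) = -2·sin(5*π/4·x), so u'(x) = -5*π*cos(5*π*x/4)/2.
Writing u(x) = A·sin(kπx/L) with A = -2 and k = 5, use ∫_0^L sin²(kπx/L) dx = L/2 and ∫_0^L cos²(kπx/L) dx = L/2.
u² = 4·sin²(5*π/4·x) and (u')² = 25*π^2/4·cos²(5*π/4·x), and each of sin², cos² integrates to L/2 = 2 over (0, 4).
∫_0^4 u² dx = 8, so ||u||_L² = 2*sqrt(2).
∫_0^4 (u')² dx = 25*π^2/2, so ||u'||_L² = 5*sqrt(2)*π/2.
Ratio ||u||_L² / ||u'||_L² = 4/(5*π).
Sharp Poincaré constant on H^1_0(0, 4) is C_P = L/π = 4/π, achieved by sin(π/4·x).
This is the k = 5 harmonic; the ratio L/(kπ) is strictly less than C_P = L/π, consistent with the sharp inequality ||u||_L² ≤ C_P ||u'||_L².


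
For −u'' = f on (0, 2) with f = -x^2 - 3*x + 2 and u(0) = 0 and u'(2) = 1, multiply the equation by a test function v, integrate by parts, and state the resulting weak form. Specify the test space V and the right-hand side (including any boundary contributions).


V = {v ∈ H^1(0, 2) : v(0) = 0} (test functions vanish at x = 0 where u is specified); weak form: ∫_0^2 u'v' dx = ∫_0^2 (-x^2 - 3*x + 2) v dx + v(2) for all v ∈ V.

Multiply both sides by a test function v and integrate from 0 to 2:
  ∫_0^2 −u''(x) v(x) dx = ∫_0^2 f(x) v(x) dx.
Integrate the LHS by parts once:
  ∫_0^2 −u'' v dx = −[u'(x) v(x)]_0^2 + ∫_0^2 u'(x) v'(x) dx.
Thus ∫_0^2 u'(x) v'(x) dx = ∫_0^2 f(x) v(x) dx + [u'(x) v(x)]_0^2.
Choose V so that boundary terms are either known or forced to vanish.
Mixed BC: u(0) = 0 (Dirichlet) and u'(2) = 1 (Neumann). Define V = {v ∈ H^1(0, 2) : v(0) = 0}. Then [u' v]_0^2 = u'(2)·v(2) − u'(0)·0 = v(2).
Weak formulation: find u (satisfying any essential BC) such that ∫_0^2 u'(x) v'(x) dx = ∫_0^2 f v dx + v(2) for all v ∈ V (Dirichlet at 0 absorbed into V; Neumann datum at x = 2 contributes the boundary term).
Substituting f(x) = -x^2 - 3*x + 2, the right-hand side is ∫_0^2 (-x^2 - 3*x + 2) v dx + v(2).


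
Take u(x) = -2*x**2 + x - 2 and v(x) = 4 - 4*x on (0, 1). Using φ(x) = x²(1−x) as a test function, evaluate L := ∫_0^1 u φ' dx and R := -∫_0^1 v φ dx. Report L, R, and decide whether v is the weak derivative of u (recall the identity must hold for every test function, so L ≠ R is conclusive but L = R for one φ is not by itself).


LHS = 7/60, RHS = -2/15. No, v is not the weak derivative of u.

u(x) = -2*x**2 + x - 2, classical derivative u'(x) = 1 - 4*x.
φ(x) = x²(1−x), so φ'(x) = x*(2 - 3*x).
Note φ(0) = φ(1) = 0, so the boundary term u·φ vanishes.
LHS = ∫_0^1 u(x) φ'(x) dx = ∫_0^1 (6*x^4 - 7*x^3 + 8*x^2 - 4*x) dx. Term by term:
  ∫_0^1 6*x^4 dx = 6/5;  ∫_0^1 -7*x^3 dx = -7/4;  ∫_0^1 8*x^2 dx = 8/3;
  ∫_0^1 -4*x dx = -2.
Sum: 6/5 − 7/4 + 8/3 − 2 = 7/60.
So LHS = 7/60.
∫_0^1 v(x) φ(x) dx = ∫_0^1 (4*x^4 - 8*x^3 + 4*x^2) dx. Term by term:
  ∫_0^1 4*x^4 dx = 4/5;  ∫_0^1 -8*x^3 dx = -2;  ∫_0^1 4*x^2 dx = 4/3.
Sum: 4/5 − 2 + 4/3 = 2/15.
So RHS = -∫_0^1 v(x) φ(x) dx = -2/15.
LHS − RHS = 1/4 ≠ 0, so the identity fails.
(For a valid weak derivative the identity must hold for EVERY test function, in particular this one. The failure shows v is NOT the weak derivative of u.)
Correct weak derivative would be u'(x) = 1 - 4*x.
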